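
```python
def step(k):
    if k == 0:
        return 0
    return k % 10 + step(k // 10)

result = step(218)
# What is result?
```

Sum of digits of 218: 8 + 1 + 2 = 11

Answer: 11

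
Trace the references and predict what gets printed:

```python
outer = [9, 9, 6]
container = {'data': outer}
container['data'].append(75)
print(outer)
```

Key concept: dict holds reference to list.
Step by step:
`outer = [9, 9, 6]` → outer = [9, 9, 6]
`container = {'data': outer}` → container = {'data': [9, 9, 6]}
`container['data'].append(75)` → outer = [9, 9, 6, 75]; container = {'data': [9, 9, 6, 75]}
`print(outer)` → prints [9, 9, 6, 75]

Answer: [9, 9, 6, 75]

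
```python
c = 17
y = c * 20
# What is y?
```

Trace:
`c = 17` → c = 17
`y = c * 20` → y = 340
So y = 340

Answer: 340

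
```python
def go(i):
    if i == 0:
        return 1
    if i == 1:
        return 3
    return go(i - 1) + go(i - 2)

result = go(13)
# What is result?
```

Build up from base cases: go(0)=1, go(1)=3, go(2)=4, go(3)=7, go(4)=11, go(5)=18, go(6)=29, ..., go(13)=843

Answer: 843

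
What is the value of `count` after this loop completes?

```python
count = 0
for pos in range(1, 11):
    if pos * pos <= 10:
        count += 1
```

Count numbers where pos² ≤ 10
`count` takes the values: 0 → 1 → 2 → 3

Answer: 3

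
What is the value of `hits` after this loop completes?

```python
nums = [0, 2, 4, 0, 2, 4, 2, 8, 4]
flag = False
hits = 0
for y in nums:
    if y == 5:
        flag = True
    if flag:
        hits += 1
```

Count elements after first 5 in [0, 2, 4, 0, 2, 4, 2, 8, 4]
`hits` takes the values: 0

Answer: 0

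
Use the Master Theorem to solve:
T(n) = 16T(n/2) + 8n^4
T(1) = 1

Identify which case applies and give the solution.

a=16, b=2, f(n)=8n^4. log_2(16) = 4. Since c=4 = 4, Case 2 applies: T(n) = Θ(n^log_b(a) · log n) = O(n^4 log n).

Answer: O(n^4 log n) - Case 2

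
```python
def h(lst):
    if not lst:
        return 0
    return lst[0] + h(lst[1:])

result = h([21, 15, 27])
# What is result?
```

21 + 15 + 27 + 0 = 63

Answer: 63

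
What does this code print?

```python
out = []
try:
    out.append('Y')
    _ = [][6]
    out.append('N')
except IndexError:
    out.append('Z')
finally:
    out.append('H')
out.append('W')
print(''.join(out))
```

Execution trace: 'Y' (try body) → 'Z' (except IndexError) → 'H' (finally) → 'W' (after the try/except). Output: YZHW

Answer: YZHW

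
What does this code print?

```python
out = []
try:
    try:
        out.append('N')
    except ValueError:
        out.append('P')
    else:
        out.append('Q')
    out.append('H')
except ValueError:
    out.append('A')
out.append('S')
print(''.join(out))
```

Execution trace: 'N' (inner try body, no exception) → 'Q' (inner else) → 'H' (try body, no exception) → 'S' (after the try/except). Output: NQHS

Answer: NQHS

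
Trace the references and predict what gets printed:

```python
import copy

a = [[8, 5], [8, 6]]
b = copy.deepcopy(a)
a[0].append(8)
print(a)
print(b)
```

Key concept: deep copy is fully independent.
Step by step:
`a = [[8, 5], [8, 6]]` → a = [[8, 5], [8, 6]]
`b = copy.deepcopy(a)` → b = [[8, 5], [8, 6]]
`a[0].append(8)` → a = [[8, 5, 8], [8, 6]]
`print(a)` → prints [[8, 5, 8], [8, 6]]
`print(b)` → prints [[8, 5], [8, 6]]

Answer:
[[8, 5, 8], [8, 6]]
[[8, 5], [8, 6]]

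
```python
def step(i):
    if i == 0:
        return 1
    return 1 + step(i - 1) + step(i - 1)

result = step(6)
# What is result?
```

step(i) = 1 + 2·step(i-1), step(0)=1. Closed form: (1+1)·2^6 - 1 = 127.

Answer: 127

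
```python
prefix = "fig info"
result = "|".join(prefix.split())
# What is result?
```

Trace:
`prefix = "fig info"` → prefix = 'fig info'
`result = "|".join(prefix.split())` → result = 'fig|info'
So result = 'fig|info'

Answer: 'fig|info'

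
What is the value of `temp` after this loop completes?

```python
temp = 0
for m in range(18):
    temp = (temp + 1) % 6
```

Increment mod 6, 18 times = 0
`temp` takes the values: 0 → 1 → 2 → 3 → 4 → 5 → 0 → 1 → 2 → 3 → 4 → 5 → 0 → 1 → 2 → 3 → 4 → 5 → 0

Answer: 0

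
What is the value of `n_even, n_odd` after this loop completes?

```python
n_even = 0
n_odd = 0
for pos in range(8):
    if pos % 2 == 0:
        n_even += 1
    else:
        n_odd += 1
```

Count evens and odds in range(8)
`n_even, n_odd` takes the values: (0, 0) → (1, 0) → (1, 1) → (2, 1) → (2, 2) → (3, 2) → (3, 3) → (4, 3) → (4, 4)

Answer: 4, 4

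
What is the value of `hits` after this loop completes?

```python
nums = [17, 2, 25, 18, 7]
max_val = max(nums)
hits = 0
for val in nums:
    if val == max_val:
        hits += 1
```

Count of max value 25 in [17, 2, 25, 18, 7]
`hits` takes the values: 0 → 1

Answer: 1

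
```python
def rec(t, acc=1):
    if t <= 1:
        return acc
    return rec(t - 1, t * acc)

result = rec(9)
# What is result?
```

Accumulator trace (n, acc): (9, 1) -> (8, 9) -> (7, 72) -> (6, 504) -> (5, 3024) -> (4, 15120) -> (3, 60480) -> (2, 181440) -> (1, 362880) -> return 362880

Answer: 362880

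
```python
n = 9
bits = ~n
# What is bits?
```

Trace:
`n = 9` → n = 9
`bits = ~n` → bits = -10
So bits = -10

Answer: -10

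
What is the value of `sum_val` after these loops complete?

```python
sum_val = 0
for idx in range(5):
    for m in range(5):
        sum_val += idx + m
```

Sum of all idx+m for idx,m in 5x5
`sum_val` takes the values: 0 → 1 → 3 → 6 → 10 → 11 → 13 → 16 → 20 → 25 → 27 → 30 → 34 → 39 → 45 → 48 → 52 → 57 → 63 → 70 → 74 → 79 → 85 → 92 → 100

Answer: 100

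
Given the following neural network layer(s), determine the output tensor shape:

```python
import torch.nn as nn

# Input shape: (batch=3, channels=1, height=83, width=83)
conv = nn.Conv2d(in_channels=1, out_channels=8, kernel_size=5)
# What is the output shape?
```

Input: (3, 1, 83, 83) -> Output: (3, 8, 79, 79)

Answer: (3, 8, 79, 79)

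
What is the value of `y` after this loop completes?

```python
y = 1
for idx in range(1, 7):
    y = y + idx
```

Start at 1, add 1 through 6
`y` takes the values: 1 → 2 → 4 → 7 → 11 → 16 → 22

Answer: 22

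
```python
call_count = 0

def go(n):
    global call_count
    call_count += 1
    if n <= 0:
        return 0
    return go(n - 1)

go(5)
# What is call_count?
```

Linear recursion stepping by 1: 6 calls from n=5 down to ≤0.

Answer: 6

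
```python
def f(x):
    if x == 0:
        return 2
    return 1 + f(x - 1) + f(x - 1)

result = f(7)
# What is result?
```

f(x) = 1 + 2·f(x-1), f(0)=2. Closed form: (2+1)·2^7 - 1 = 383.

Answer: 383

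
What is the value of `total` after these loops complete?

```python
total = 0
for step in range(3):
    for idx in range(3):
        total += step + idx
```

Sum of all step+idx for step,idx in 3x3
`total` takes the values: 0 → 1 → 3 → 4 → 6 → 9 → 11 → 14 → 18

Answer: 18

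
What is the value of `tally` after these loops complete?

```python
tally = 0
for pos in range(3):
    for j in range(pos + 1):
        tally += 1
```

Triangle: 1 + 2 + ... + 3
`tally` takes the values: 0 → 1 → 2 → 3 → 4 → 5 → 6

Answer: 6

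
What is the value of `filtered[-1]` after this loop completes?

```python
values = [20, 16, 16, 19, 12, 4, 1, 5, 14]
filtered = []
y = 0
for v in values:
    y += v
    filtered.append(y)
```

Cumulative sum ends at 107
`filtered` takes the values: [] → [20] → [20, 36] → [20, 36, 52] → [20, 36, 52, 71] → [20, 36, 52, 71, 83] → [20, 36, 52, 71, 83, 87] → [20, 36, 52, 71, 83, 87, 88] → [20, 36, 52, 71, 83, 87, 88, 93] → [20, 36, 52, 71, 83, 87, 88, 93, 107]
So `filtered[-1]` = 107

Answer: 107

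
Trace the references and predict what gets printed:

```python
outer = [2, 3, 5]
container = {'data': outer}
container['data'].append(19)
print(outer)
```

Key concept: dict holds reference to list.
Step by step:
`outer = [2, 3, 5]` → outer = [2, 3, 5]
`container = {'data': outer}` → container = {'data': [2, 3, 5]}
`container['data'].append(19)` → outer = [2, 3, 5, 19]; container = {'data': [2, 3, 5, 19]}
`print(outer)` → prints [2, 3, 5, 19]

Answer: [2, 3, 5, 19]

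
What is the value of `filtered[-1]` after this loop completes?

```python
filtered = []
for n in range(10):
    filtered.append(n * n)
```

Last element of squares 0 to 9
`filtered` takes the values: [] → [0] → [0, 1] → [0, 1, 4] → [0, 1, 4, 9] → [0, 1, 4, 9, 16] → [0, 1, 4, 9, 16, 25] → [0, 1, 4, 9, 16, 25, 36] → [0, 1, 4, 9, 16, 25, 36, 49] → [0, 1, 4, 9, 16, 25, 36, 49, 64] → [0, 1, 4, 9, 16, 25, 36, 49, 64, 81]
So `filtered[-1]` = 81

Answer: 81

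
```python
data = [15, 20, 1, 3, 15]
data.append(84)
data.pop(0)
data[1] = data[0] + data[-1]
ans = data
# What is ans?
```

Trace:
`data = [15, 20, 1, 3, 15]` → data = [15, 20, 1, 3, 15]
`data.append(84)` → data = [15, 20, 1, 3, 15, 84]
`data.pop(0)` → data = [20, 1, 3, 15, 84]
`data[1] = data[0] + data[-1]` → data = [20, 104, 3, 15, 84]
`ans = data` → ans = [20, 104, 3, 15, 84]
So ans = [20, 104, 3, 15, 84]

Answer: [20, 104, 3, 15, 84]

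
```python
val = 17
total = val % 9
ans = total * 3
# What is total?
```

Trace:
`val = 17` → val = 17
`total = val % 9` → total = 8
`ans = total * 3` → ans = 24
So total = 8

Answer: 8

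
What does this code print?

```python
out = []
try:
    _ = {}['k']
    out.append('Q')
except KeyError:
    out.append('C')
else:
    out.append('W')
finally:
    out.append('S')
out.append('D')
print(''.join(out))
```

Execution trace: 'C' (except KeyError) → 'S' (finally) → 'D' (after the try/except). Output: CSD

Answer: CSD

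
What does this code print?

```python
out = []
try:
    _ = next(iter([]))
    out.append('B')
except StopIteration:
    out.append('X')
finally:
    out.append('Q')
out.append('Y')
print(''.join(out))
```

Execution trace: 'X' (except StopIteration) → 'Q' (finally) → 'Y' (after the try/except). Output: XQY

Answer: XQY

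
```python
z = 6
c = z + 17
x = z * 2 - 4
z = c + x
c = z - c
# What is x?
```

Trace:
`z = 6` → z = 6
`c = z + 17` → c = 23
`x = z * 2 - 4` → x = 8
`z = c + x` → z = 31
`c = z - c` → c = 8
So x = 8

Answer: 8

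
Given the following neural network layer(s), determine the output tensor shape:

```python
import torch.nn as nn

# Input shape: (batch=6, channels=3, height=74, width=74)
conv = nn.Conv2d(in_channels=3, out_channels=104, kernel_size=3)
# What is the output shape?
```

Input: (6, 3, 74, 74) -> Output: (6, 104, 72, 72)

Answer: (6, 104, 72, 72)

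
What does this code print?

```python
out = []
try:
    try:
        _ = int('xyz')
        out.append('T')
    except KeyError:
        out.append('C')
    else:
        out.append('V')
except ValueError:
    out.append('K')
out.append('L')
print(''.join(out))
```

Execution trace: 'K' (outer except ValueError) → 'L' (after the try/except). Output: KL

Answer: KL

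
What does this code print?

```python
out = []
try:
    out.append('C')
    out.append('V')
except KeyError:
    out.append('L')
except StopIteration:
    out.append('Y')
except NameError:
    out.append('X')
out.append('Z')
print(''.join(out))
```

Execution trace: 'C' (try body) → 'V' (try body, no exception) → 'Z' (after the try/except). Output: CVZ

Answer: CVZ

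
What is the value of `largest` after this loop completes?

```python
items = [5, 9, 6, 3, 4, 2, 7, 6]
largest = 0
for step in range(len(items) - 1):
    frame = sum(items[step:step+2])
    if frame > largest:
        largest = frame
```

Max sum of 2-element window in [5, 9, 6, 3, 4, 2, 7, 6]
`largest` takes the values: 0 → 14 → 15

Answer: 15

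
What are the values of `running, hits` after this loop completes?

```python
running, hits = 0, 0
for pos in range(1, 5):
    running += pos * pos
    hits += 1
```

Sum of squares and count
`running, hits` takes the values: (0, 0) → (1, 0) → (1, 1) → (5, 1) → (5, 2) → (14, 2) → (14, 3) → (30, 3) → (30, 4)

Answer: 30, 4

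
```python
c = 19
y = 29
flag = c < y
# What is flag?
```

Trace:
`c = 19` → c = 19
`y = 29` → y = 29
`flag = c < y` → flag = True
So flag = True

Answer: True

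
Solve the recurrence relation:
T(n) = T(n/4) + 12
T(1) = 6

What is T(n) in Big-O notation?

Each step divides n by 4 and adds 12. After log_4(n) steps we reach T(1)=6. So T(n) = 12·log_4(n) + 6 = O(log n).

Answer: O(log n)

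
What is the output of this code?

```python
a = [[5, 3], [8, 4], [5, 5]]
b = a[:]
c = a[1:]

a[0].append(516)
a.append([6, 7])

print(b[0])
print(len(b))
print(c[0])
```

Key concept: slice with nested mutation.
Step by step:
`a = [[5, 3], [8, 4], [5, 5]]` → a = [[5, 3], [8, 4], [5, 5]]
`b = a[:]` → b = [[5, 3], [8, 4], [5, 5]]
`c = a[1:]` → c = [[8, 4], [5, 5]]
`a[0].append(516)` → a = [[5, 3, 516], [8, 4], [5, 5]]; b = [[5, 3, 516], [8, 4], [5, 5]]
`a.append([6, 7])` → a = [[5, 3, 516], [8, 4], [5, 5], [6, 7]]
`print(b[0])` → prints [5, 3, 516]
`print(len(b))` → prints 3
`print(c[0])` → prints [8, 4]

Answer:
[5, 3, 516]
3
[8, 4]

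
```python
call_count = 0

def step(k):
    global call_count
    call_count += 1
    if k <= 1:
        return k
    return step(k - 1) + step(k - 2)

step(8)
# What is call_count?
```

Calls(k) = 1 + Calls(k-1) + Calls(k-2); Calls(0)=Calls(1)=1. For k=8 this gives 67.

Answer: 67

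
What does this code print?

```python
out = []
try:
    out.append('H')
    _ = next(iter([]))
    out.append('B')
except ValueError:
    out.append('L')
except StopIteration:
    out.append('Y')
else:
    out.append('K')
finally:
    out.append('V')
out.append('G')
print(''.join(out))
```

Execution trace: 'H' (try body) → 'Y' (except StopIteration) → 'V' (finally) → 'G' (after the try/except). Output: HYVG

Answer: HYVG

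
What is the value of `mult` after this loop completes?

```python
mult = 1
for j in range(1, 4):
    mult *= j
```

3! = 6
`mult` takes the values: 1 → 2 → 6

Answer: 6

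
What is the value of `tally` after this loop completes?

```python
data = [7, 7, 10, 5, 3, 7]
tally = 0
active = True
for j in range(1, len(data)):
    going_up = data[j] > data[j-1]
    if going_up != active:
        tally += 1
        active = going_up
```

Count direction changes in [7, 7, 10, 5, 3, 7]
`tally` takes the values: 0 → 1 → 2 → 3 → 4

Answer: 4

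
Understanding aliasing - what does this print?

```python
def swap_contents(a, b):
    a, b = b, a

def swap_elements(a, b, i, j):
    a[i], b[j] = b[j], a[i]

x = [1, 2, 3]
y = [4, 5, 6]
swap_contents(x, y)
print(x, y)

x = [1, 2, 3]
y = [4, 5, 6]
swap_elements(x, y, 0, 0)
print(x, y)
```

Key concept: parameter rebinding vs mutation.
Step by step:
`x = [1, 2, 3]` → x = [1, 2, 3]
`y = [4, 5, 6]` → y = [4, 5, 6]
`swap_contents(x, y)` → no visible change to tracked variables
`print(x, y)` → prints [1, 2, 3] [4, 5, 6]
`x = [1, 2, 3]` → x = [1, 2, 3]
`y = [4, 5, 6]` → y = [4, 5, 6]
`swap_elements(x, y, 0, 0)` → x = [4, 2, 3]; y = [1, 5, 6]
`print(x, y)` → prints [4, 2, 3] [1, 5, 6]

Answer:
[1, 2, 3] [4, 5, 6]
[4, 2, 3] [1, 5, 6]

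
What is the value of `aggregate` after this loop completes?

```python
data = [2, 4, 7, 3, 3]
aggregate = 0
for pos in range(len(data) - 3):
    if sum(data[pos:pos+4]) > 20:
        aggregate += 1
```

Count windows with sum > 20
`aggregate` takes the values: 0

Answer: 0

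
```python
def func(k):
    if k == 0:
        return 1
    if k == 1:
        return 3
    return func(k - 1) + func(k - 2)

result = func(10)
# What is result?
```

Build up from base cases: func(0)=1, func(1)=3, func(2)=4, func(3)=7, func(4)=11, func(5)=18, func(6)=29, ..., func(10)=199

Answer: 199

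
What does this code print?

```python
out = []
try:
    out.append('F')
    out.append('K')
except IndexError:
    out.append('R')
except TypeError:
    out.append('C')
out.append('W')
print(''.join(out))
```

Execution trace: 'F' (try body) → 'K' (try body, no exception) → 'W' (after the try/except). Output: FKW

Answer: FKW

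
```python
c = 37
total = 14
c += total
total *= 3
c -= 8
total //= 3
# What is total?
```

Trace:
`c = 37` → c = 37
`total = 14` → total = 14
`c += total` → c = 51
`total *= 3` → total = 42
`c -= 8` → c = 43
`total //= 3` → total = 14
So total = 14

Answer: 14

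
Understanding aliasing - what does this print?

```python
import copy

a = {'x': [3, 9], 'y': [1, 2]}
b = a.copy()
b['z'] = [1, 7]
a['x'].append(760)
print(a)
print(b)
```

Key concept: shallow copy of dict with mutable values.
Step by step:
`a = {'x': [3, 9], 'y': [1, 2]}` → a = {'x': [3, 9], 'y': [1, 2]}
`b = a.copy()` → b = {'x': [3, 9], 'y': [1, 2]}
`b['z'] = [1, 7]` → b = {'x': [3, 9], 'y': [1, 2], 'z': [1, 7]}
`a['x'].append(760)` → a = {'x': [3, 9, 760], 'y': [1, 2]}; b = {'x': [3, 9, 760], 'y': [1, 2], 'z': [1, 7]}
`print(a)` → prints {'x': [3, 9, 760], 'y': [1, 2]}
`print(b)` → prints {'x': [3, 9, 760], 'y': [1, 2], 'z': [1, 7]}

Answer:
{'x': [3, 9, 760], 'y': [1, 2]}
{'x': [3, 9, 760], 'y': [1, 2], 'z': [1, 7]}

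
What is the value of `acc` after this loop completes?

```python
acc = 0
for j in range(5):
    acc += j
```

Sum of 0 to 4 = 10
`acc` takes the values: 0 → 1 → 3 → 6 → 10

Answer: 10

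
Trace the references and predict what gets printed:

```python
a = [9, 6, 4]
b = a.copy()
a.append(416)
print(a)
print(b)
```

Key concept: list.copy() creates independent copy.
Step by step:
`a = [9, 6, 4]` → a = [9, 6, 4]
`b = a.copy()` → b = [9, 6, 4]
`a.append(416)` → a = [9, 6, 4, 416]
`print(a)` → prints [9, 6, 4, 416]
`print(b)` → prints [9, 6, 4]

Answer:
[9, 6, 4, 416]
[9, 6, 4]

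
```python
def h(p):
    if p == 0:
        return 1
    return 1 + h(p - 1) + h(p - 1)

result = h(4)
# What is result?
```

h(p) = 1 + 2·h(p-1), h(0)=1. Closed form: (1+1)·2^4 - 1 = 31.

Answer: 31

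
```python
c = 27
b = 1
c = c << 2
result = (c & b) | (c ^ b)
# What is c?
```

Trace:
`c = 27` → c = 27
`b = 1` → b = 1
`c = c << 2` → c = 108
`result = (c & b) | (c ^ b)` → result = 109
So c = 108

Answer: 108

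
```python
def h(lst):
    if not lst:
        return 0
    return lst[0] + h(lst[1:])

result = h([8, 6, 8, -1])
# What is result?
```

8 + 6 + 8 + (-1) + 0 = 21

Answer: 21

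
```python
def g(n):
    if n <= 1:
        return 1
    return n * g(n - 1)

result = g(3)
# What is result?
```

g(3) = 3 * 2 * 1 = 6

Answer: 6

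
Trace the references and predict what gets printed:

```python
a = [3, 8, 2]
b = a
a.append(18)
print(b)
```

Key concept: basic list aliasing.
Step by step:
`a = [3, 8, 2]` → a = [3, 8, 2]
`b = a` → b = [3, 8, 2] (same object as a)
`a.append(18)` → a = [3, 8, 2, 18] (same object as b); b = [3, 8, 2, 18] (same object as a)
`print(b)` → prints [3, 8, 2, 18]

Answer: [3, 8, 2, 18]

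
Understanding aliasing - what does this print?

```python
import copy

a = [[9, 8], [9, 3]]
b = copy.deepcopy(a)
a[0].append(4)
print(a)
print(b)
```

Key concept: deep copy is fully independent.
Step by step:
`a = [[9, 8], [9, 3]]` → a = [[9, 8], [9, 3]]
`b = copy.deepcopy(a)` → b = [[9, 8], [9, 3]]
`a[0].append(4)` → a = [[9, 8, 4], [9, 3]]
`print(a)` → prints [[9, 8, 4], [9, 3]]
`print(b)` → prints [[9, 8], [9, 3]]

Answer:
[[9, 8, 4], [9, 3]]
[[9, 8], [9, 3]]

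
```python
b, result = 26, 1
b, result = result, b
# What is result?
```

Trace:
`b, result = 26, 1` → b = 26; result = 1
`b, result = result, b` → b = 1; result = 26
So result = 26

Answer: 26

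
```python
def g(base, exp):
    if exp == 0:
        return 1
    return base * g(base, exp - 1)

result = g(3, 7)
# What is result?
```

g(3, 7) = 3 * 3 * 3 * 3 * 3 * 3 * 3 = 2187

Answer: 2187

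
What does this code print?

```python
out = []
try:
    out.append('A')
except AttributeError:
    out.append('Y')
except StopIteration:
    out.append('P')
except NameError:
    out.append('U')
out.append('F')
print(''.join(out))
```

Execution trace: 'A' (try body, no exception) → 'F' (after the try/except). Output: AF

Answer: AF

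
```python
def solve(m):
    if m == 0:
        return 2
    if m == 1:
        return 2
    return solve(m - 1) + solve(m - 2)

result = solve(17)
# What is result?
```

Build up from base cases: solve(0)=2, solve(1)=2, solve(2)=4, solve(3)=6, solve(4)=10, solve(5)=16, solve(6)=26, ..., solve(17)=5168

Answer: 5168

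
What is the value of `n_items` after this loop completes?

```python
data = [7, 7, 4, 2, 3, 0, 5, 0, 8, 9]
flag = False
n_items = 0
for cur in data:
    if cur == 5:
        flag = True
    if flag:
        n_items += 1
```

Count elements after first 5 in [7, 7, 4, 2, 3, 0, 5, 0, 8, 9]
`n_items` takes the values: 0 → 1 → 2 → 3 → 4

Answer: 4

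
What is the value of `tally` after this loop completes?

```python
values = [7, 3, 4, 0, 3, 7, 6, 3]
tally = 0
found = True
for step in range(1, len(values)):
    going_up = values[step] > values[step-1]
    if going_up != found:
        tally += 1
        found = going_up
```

Count direction changes in [7, 3, 4, 0, 3, 7, 6, 3]
`tally` takes the values: 0 → 1 → 2 → 3 → 4 → 5

Answer: 5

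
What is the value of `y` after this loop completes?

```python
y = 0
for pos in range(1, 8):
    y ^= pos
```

XOR of 1 to 7
`y` takes the values: 0 → 1 → 3 → 0 → 4 → 1 → 7 → 0

Answer: 0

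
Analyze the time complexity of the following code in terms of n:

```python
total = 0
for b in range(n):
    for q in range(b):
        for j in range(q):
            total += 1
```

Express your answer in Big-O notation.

Each loop level contributes: n × n × n. Multiplying the contributions gives O(n^3).

Answer: O(n^3)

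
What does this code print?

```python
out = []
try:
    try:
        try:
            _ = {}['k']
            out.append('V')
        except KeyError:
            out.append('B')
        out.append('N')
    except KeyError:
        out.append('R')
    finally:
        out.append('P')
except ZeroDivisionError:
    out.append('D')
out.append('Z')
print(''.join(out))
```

Execution trace: 'B' (inner except KeyError) → 'N' (try body, no exception) → 'P' (finally) → 'Z' (after the try/except). Output: BNPZ

Answer: BNPZ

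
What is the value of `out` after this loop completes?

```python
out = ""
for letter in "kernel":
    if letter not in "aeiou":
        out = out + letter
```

Remove vowels from 'kernel'
`out` takes the values: "" → "k" → "kr" → "krn" → "krnl"

Answer: "krnl"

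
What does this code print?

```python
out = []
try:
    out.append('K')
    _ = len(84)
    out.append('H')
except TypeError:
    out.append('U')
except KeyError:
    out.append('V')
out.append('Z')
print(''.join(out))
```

Execution trace: 'K' (try body) → 'U' (except TypeError) → 'Z' (after the try/except). Output: KUZ

Answer: KUZ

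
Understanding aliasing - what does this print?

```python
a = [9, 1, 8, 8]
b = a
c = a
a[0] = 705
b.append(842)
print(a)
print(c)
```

Key concept: multiple aliases.
Step by step:
`a = [9, 1, 8, 8]` → a = [9, 1, 8, 8]
`b = a` → b = [9, 1, 8, 8] (same object as a)
`c = a` → c = [9, 1, 8, 8] (same object as a, b)
`a[0] = 705` → a = [705, 1, 8, 8] (same object as b, c); b = [705, 1, 8, 8] (same object as a, c); c = [705, 1, 8, 8] (same object as a, b)
`b.append(842)` → a = [705, 1, 8, 8, 842] (same object as b, c); b = [705, 1, 8, 8, 842] (same object as a, c); c = [705, 1, 8, 8, 842] (same object as a, b)
`print(a)` → prints [705, 1, 8, 8, 842]
`print(c)` → prints [705, 1, 8, 8, 842]

Answer:
[705, 1, 8, 8, 842]
[705, 1, 8, 8, 842]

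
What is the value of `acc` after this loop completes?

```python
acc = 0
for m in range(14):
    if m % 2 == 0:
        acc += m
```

Sum of even numbers 0 to 13
`acc` takes the values: 0 → 2 → 6 → 12 → 20 → 30 → 42

Answer: 42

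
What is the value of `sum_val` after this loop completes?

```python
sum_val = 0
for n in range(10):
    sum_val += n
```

Sum of 0 to 9 = 45
`sum_val` takes the values: 0 → 1 → 3 → 6 → 10 → 15 → 21 → 28 → 36 → 45

Answer: 45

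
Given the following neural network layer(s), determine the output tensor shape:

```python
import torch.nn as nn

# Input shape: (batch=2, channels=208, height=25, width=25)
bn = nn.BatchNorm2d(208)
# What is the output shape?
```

Input: (2, 208, 25, 25) -> Output: (2, 208, 25, 25)

Answer: (2, 208, 25, 25)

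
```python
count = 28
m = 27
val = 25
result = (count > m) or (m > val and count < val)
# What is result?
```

Trace:
`count = 28` → count = 28
`m = 27` → m = 27
`val = 25` → val = 25
`result = (count > m) or (m > val and count < val)` → result = True
So result = True

Answer: True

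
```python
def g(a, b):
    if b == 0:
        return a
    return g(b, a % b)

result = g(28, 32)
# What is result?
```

g(28, 32) -> g(32, 28) -> g(28, 4) -> g(4, 0) -> 4

Answer: 4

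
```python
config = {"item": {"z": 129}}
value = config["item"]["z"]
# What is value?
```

Trace:
`config = {"item": {"z": 129}}` → config = {'item': {'z': 129}}
`value = config["item"]["z"]` → value = 129
So value = 129

Answer: 129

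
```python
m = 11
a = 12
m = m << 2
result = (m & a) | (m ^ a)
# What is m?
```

Trace:
`m = 11` → m = 11
`a = 12` → a = 12
`m = m << 2` → m = 44
`result = (m & a) | (m ^ a)` → result = 44
So m = 44

Answer: 44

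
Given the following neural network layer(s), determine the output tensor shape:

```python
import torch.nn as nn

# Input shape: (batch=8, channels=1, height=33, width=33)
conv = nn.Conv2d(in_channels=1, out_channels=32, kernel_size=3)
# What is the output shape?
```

Input: (8, 1, 33, 33) -> Output: (8, 32, 31, 31)

Answer: (8, 32, 31, 31)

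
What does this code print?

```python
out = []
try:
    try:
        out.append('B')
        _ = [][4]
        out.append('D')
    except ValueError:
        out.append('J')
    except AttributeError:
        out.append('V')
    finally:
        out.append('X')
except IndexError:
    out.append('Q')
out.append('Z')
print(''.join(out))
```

Execution trace: 'B' (inner try body) → 'X' (inner finally) → 'Q' (outer except IndexError) → 'Z' (after the try/except). Output: BXQZ

Answer: BXQZ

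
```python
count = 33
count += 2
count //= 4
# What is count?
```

Trace:
`count = 33` → count = 33
`count += 2` → count = 35
`count //= 4` → count = 8
So count = 8

Answer: 8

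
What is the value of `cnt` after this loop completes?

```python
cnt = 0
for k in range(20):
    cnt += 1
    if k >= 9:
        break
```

Loop breaks when k reaches 9, cnt is 10
`cnt` takes the values: 0 → 1 → 2 → 3 → 4 → 5 → 6 → 7 → 8 → 9 → 10

Answer: 10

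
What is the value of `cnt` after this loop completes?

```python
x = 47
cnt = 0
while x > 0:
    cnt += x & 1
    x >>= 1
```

Count set bits in 47 (binary: 0b101111)
`cnt` takes the values: 0 → 1 → 2 → 3 → 4 → 5

Answer: 5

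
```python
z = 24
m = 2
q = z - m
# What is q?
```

Trace:
`z = 24` → z = 24
`m = 2` → m = 2
`q = z - m` → q = 22
So q = 22

Answer: 22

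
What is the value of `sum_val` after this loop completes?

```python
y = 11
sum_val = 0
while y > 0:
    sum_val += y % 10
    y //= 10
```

Sum digits of 11
`sum_val` takes the values: 0 → 1 → 2

Answer: 2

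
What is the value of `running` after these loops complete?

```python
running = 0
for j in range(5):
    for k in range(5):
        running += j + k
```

Sum of all j+k for j,k in 5x5
`running` takes the values: 0 → 1 → 3 → 6 → 10 → 11 → 13 → 16 → 20 → 25 → 27 → 30 → 34 → 39 → 45 → 48 → 52 → 57 → 63 → 70 → 74 → 79 → 85 → 92 → 100

Answer: 100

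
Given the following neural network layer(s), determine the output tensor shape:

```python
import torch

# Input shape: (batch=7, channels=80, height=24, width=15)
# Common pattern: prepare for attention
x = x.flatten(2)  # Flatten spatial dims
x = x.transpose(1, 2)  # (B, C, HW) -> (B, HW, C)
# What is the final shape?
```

Input: (7, 80, 24, 15) -> after flatten(2): (7, 80, 360) -> Output: (7, 360, 80)

Answer: (7, 360, 80)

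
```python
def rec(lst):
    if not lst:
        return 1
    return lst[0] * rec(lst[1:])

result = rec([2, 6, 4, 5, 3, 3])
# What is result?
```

Product over [2, 6, 4, 5, 3, 3] = 2 * 6 * 4 * 5 * 3 * 3 = 2160

Answer: 2160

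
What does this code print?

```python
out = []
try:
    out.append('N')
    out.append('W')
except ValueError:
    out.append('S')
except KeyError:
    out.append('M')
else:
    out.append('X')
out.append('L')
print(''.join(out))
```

Execution trace: 'N' (try body) → 'W' (try body, no exception) → 'X' (else) → 'L' (after the try/except). Output: NWXL

Answer: NWXL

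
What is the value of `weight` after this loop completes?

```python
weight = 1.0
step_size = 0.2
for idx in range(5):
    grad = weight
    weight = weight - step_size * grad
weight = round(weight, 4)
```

Gradient descent: w = 1.0 * (1 - 0.2)^5
`weight` takes the values: 1.0 → 0.8 → 0.64 → 0.512 → 0.4096 → 0.32768 → 0.3277

Answer: 0.3277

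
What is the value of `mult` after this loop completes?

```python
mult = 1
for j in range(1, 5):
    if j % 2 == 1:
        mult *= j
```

Product of odd numbers 1 to 4
`mult` takes the values: 1 → 3

Answer: 3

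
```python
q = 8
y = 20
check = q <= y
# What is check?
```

Trace:
`q = 8` → q = 8
`y = 20` → y = 20
`check = q <= y` → check = True
So check = True

Answer: True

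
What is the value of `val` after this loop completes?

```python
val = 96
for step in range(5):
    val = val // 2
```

Halve 5 times: 96 // 2^5 = 3
`val` takes the values: 96 → 48 → 24 → 12 → 6 → 3

Answer: 3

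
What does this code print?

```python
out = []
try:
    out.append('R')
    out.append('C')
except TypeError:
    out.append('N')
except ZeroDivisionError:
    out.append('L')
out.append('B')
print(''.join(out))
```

Execution trace: 'R' (try body) → 'C' (try body, no exception) → 'B' (after the try/except). Output: RCB

Answer: RCB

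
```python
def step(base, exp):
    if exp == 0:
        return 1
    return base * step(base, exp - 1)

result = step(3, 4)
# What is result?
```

step(3, 4) = 3 * 3 * 3 * 3 = 81

Answer: 81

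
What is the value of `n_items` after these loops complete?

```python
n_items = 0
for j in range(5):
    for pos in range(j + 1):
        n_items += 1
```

Triangle: 1 + 2 + ... + 5
`n_items` takes the values: 0 → 1 → 2 → 3 → 4 → 5 → 6 → 7 → 8 → 9 → 10 → 11 → 12 → 13 → 14 → 15

Answer: 15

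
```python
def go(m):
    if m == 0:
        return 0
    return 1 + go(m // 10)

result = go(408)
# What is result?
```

Count of digits of 408: 3

Answer: 3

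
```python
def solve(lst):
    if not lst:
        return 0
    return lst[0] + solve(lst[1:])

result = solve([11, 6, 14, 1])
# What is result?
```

11 + 6 + 14 + 1 + 0 = 32

Answer: 32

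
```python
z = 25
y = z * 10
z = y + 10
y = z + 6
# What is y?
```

Trace:
`z = 25` → z = 25
`y = z * 10` → y = 250
`z = y + 10` → z = 260
`y = z + 6` → y = 266
So y = 266

Answer: 266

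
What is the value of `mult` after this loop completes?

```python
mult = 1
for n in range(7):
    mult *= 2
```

2^7 = 128
`mult` takes the values: 1 → 2 → 4 → 8 → 16 → 32 → 64 → 128

Answer: 128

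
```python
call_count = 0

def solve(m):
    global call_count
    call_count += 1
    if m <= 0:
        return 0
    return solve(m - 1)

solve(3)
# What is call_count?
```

Linear recursion stepping by 1: 4 calls from m=3 down to ≤0.

Answer: 4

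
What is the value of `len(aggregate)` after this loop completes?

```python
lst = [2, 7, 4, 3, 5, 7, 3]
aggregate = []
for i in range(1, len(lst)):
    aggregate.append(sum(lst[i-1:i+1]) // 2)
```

Number of 2-element averages
`aggregate` takes the values: [] → [4] → [4, 5] → [4, 5, 3] → [4, 5, 3, 4] → [4, 5, 3, 4, 6] → [4, 5, 3, 4, 6, 5]
So `len(aggregate)` = 6

Answer: 6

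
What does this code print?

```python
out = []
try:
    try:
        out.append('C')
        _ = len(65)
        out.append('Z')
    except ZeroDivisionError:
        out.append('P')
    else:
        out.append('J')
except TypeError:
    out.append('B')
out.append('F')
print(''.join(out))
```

Execution trace: 'C' (try body) → 'B' (outer except TypeError) → 'F' (after the try/except). Output: CBF

Answer: CBF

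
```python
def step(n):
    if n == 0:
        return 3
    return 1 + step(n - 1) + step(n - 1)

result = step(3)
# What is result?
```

step(n) = 1 + 2·step(n-1), step(0)=3. Closed form: (3+1)·2^3 - 1 = 31.

Answer: 31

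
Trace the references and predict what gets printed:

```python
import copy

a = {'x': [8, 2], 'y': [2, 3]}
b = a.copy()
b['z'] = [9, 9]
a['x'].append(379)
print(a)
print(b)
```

Key concept: shallow copy of dict with mutable values.
Step by step:
`a = {'x': [8, 2], 'y': [2, 3]}` → a = {'x': [8, 2], 'y': [2, 3]}
`b = a.copy()` → b = {'x': [8, 2], 'y': [2, 3]}
`b['z'] = [9, 9]` → b = {'x': [8, 2], 'y': [2, 3], 'z': [9, 9]}
`a['x'].append(379)` → a = {'x': [8, 2, 379], 'y': [2, 3]}; b = {'x': [8, 2, 379], 'y': [2, 3], 'z': [9, 9]}
`print(a)` → prints {'x': [8, 2, 379], 'y': [2, 3]}
`print(b)` → prints {'x': [8, 2, 379], 'y': [2, 3], 'z': [9, 9]}

Answer:
{'x': [8, 2, 379], 'y': [2, 3]}
{'x': [8, 2, 379], 'y': [2, 3], 'z': [9, 9]}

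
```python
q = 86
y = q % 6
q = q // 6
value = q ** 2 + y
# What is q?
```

Trace:
`q = 86` → q = 86
`y = q % 6` → y = 2
`q = q // 6` → q = 14
`value = q ** 2 + y` → value = 198
So q = 14

Answer: 14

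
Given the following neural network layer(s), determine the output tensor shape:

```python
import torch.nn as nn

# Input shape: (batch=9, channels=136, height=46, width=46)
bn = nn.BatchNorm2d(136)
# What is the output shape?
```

Input: (9, 136, 46, 46) -> Output: (9, 136, 46, 46)

Answer: (9, 136, 46, 46)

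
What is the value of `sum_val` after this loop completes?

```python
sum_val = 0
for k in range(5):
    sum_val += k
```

Sum of 0 to 4 = 10
`sum_val` takes the values: 0 → 1 → 3 → 6 → 10

Answer: 10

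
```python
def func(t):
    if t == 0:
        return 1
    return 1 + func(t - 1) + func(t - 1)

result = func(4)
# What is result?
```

func(t) = 1 + 2·func(t-1), func(0)=1. Closed form: (1+1)·2^4 - 1 = 31.

Answer: 31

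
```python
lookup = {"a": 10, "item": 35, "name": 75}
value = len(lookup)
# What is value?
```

Trace:
`lookup = {"a": 10, "item": 35, "name": 75}` → lookup = {'a': 10, 'item': 35, 'name': 75}
`value = len(lookup)` → value = 3
So value = 3

Answer: 3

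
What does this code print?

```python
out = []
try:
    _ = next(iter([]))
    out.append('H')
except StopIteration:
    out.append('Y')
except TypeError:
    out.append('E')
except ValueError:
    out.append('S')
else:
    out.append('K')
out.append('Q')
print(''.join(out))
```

Execution trace: 'Y' (except StopIteration) → 'Q' (after the try/except). Output: YQ

Answer: YQ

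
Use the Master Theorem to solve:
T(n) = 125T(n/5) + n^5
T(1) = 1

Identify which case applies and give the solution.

a=125, b=5, f(n)=n^5. log_5(125) = 3. Since c=5 > 3 and the regularity condition holds (125(n/5)^5 = (125/5^5)n^5 with 125/5^5 < 1), Case 3 applies: T(n) = Θ(f(n)) = O(n^5).

Answer: O(n^5) - Case 3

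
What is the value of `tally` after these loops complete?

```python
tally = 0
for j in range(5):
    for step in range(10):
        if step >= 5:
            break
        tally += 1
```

Inner breaks at 5, outer runs 5 times
`tally` takes the values: 0 → 1 → 2 → 3 → 4 → 5 → 6 → 7 → 8 → 9 → 10 → 11 → 12 → 13 → 14 → 15 → 16 → 17 → 18 → 19 → 20 → 21 → 22 → 23 → 24 → 25

Answer: 25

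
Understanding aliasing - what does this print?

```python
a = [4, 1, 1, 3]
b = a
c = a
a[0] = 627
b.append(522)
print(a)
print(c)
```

Key concept: multiple aliases.
Step by step:
`a = [4, 1, 1, 3]` → a = [4, 1, 1, 3]
`b = a` → b = [4, 1, 1, 3] (same object as a)
`c = a` → c = [4, 1, 1, 3] (same object as a, b)
`a[0] = 627` → a = [627, 1, 1, 3] (same object as b, c); b = [627, 1, 1, 3] (same object as a, c); c = [627, 1, 1, 3] (same object as a, b)
`b.append(522)` → a = [627, 1, 1, 3, 522] (same object as b, c); b = [627, 1, 1, 3, 522] (same object as a, c); c = [627, 1, 1, 3, 522] (same object as a, b)
`print(a)` → prints [627, 1, 1, 3, 522]
`print(c)` → prints [627, 1, 1, 3, 522]

Answer:
[627, 1, 1, 3, 522]
[627, 1, 1, 3, 522]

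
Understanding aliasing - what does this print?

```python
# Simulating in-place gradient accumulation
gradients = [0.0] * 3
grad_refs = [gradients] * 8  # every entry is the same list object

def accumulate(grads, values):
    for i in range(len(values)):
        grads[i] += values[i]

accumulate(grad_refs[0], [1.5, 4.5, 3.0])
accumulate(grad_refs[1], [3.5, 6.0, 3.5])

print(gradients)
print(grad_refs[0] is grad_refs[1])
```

Key concept: gradient accumulation aliasing.
Step by step:
`gradients = [0.0] * 3` → gradients = [0.0, 0.0, 0.0]
`grad_refs = [gradients] * 8` → grad_refs = [[0.0, 0.0, 0.0], [0.0, 0.0, 0.0], [0.0, 0.0, 0.0], [0.0, 0.0, 0.0], [0.0, 0.0, 0.0], [0.0, 0.0, 0.0], [0.0, 0.0, 0.0], [0.0, 0.0, 0.0]]
`accumulate(grad_refs[0], [1.5, 4.5, 3.0])` → gradients = [1.5, 4.5, 3.0]; grad_refs = [[1.5, 4.5, 3.0], [1.5, 4.5, 3.0], [1.5, 4.5, 3.0], [1.5, 4.5, 3.0], [1.5, 4.5, 3.0], [1.5, 4.5, 3.0], [1.5, 4.5, 3.0], [1.5, 4.5, 3.0]]
`accumulate(grad_refs[1], [3.5, 6.0, 3.5])` → gradients = [5.0, 10.5, 6.5]; grad_refs = [[5.0, 10.5, 6.5], [5.0, 10.5, 6.5], [5.0, 10.5, 6.5], [5.0, 10.5, 6.5], [5.0, 10.5, 6.5], [5.0, 10.5, 6.5], [5.0, 10.5, 6.5], [5.0, 10.5, 6.5]]
`print(gradients)` → prints [5.0, 10.5, 6.5]
`print(grad_refs[0] is grad_refs[1])` → prints True

Answer:
[5.0, 10.5, 6.5]
True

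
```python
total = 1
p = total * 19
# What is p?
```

Trace:
`total = 1` → total = 1
`p = total * 19` → p = 19
So p = 19

Answer: 19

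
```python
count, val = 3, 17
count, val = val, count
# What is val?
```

Trace:
`count, val = 3, 17` → count = 3; val = 17
`count, val = val, count` → count = 17; val = 3
So val = 3

Answer: 3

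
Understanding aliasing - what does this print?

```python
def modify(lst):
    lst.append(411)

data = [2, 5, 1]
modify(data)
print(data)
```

Key concept: function modifies passed list.
Step by step:
`data = [2, 5, 1]` → data = [2, 5, 1]
`modify(data)` → data = [2, 5, 1, 411]
`print(data)` → prints [2, 5, 1, 411]

Answer: [2, 5, 1, 411]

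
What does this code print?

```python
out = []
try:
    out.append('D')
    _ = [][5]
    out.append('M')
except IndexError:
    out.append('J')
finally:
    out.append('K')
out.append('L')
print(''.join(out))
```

Execution trace: 'D' (try body) → 'J' (except IndexError) → 'K' (finally) → 'L' (after the try/except). Output: DJKL

Answer: DJKL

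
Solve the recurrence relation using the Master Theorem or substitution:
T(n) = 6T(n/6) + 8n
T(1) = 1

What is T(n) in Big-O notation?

By Master Theorem: a=6, b=6, f(n)=8n. Since log_6(6) = 1 and f(n) = Θ(n^1), Case 2 applies. T(n) = O(n log n).

Answer: O(n log n)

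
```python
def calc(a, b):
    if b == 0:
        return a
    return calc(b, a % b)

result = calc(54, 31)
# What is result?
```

calc(54, 31) -> calc(31, 23) -> calc(23, 8) -> calc(8, 7) -> calc(7, 1) -> calc(1, 0) -> 1

Answer: 1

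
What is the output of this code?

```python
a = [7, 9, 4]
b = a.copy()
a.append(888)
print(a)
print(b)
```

Key concept: list.copy() creates independent copy.
Step by step:
`a = [7, 9, 4]` → a = [7, 9, 4]
`b = a.copy()` → b = [7, 9, 4]
`a.append(888)` → a = [7, 9, 4, 888]
`print(a)` → prints [7, 9, 4, 888]
`print(b)` → prints [7, 9, 4]

Answer:
[7, 9, 4, 888]
[7, 9, 4]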